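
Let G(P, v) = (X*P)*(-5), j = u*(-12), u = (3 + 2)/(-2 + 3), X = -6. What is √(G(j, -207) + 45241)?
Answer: √43441 ≈ 208.43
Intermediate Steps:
u = 5 (u = 5/1 = 5*1 = 5)
j = -60 (j = 5*(-12) = -60)
G(P, v) = 30*P (G(P, v) = -6*P*(-5) = 30*P)
√(G(j, -207) + 45241) = √(30*(-60) + 45241) = √(-1800 + 45241) = √43441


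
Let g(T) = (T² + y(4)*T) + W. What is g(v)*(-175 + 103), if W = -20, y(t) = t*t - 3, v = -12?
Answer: 2304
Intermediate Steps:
y(t) = -3 + t² (y(t) = t² - 3 = -3 + t²)
g(T) = -20 + T² + 13*T (g(T) = (T² + (-3 + 4²)*T) - 20 = (T² + (-3 + 16)*T) - 20 = (T² + 13*T) - 20 = -20 + T² + 13*T)
g(v)*(-175 + 103) = (-20 + (-12)² + 13*(-12))*(-175 + 103) = (-20 + 144 - 156)*(-72) = -32*(-72) = 2304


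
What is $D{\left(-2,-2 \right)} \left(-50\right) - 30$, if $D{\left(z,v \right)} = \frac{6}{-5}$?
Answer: $30$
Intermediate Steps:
$D{\left(z,v \right)} = - \frac{6}{5}$ ($D{\left(z,v \right)} = 6 \left(- \frac{1}{5}\right) = - \frac{6}{5}$)
$D{\left(-2,-2 \right)} \left(-50\right) - 30 = \left(- \frac{6}{5}\right) \left(-50\right) - 30 = 60 - 30 = 30$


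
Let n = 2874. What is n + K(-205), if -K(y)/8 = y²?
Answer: -333326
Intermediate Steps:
K(y) = -8*y²
n + K(-205) = 2874 - 8*(-205)² = 2874 - 8*42025 = 2874 - 336200 = -333326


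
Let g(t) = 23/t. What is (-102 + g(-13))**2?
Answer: 1819801/169 ≈ 10768.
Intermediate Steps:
(-102 + g(-13))**2 = (-102 + 23/(-13))**2 = (-102 + 23*(-1/13))**2 = (-102 - 23/13)**2 = (-1349/13)**2 = 1819801/169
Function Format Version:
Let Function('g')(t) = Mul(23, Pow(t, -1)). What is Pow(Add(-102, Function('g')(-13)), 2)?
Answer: Rational(1819801, 169) ≈ 10768.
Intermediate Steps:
Pow(Add(-102, Function('g')(-13)), 2) = Pow(Add(-102, Mul(23, Pow(-13, -1))), 2) = Pow(Add(-102, Mul(23, Rational(-1, 13))), 2) = Pow(Add(-102, Rational(-23, 13)), 2) = Pow(Rational(-1349, 13), 2) = Rational(1819801, 169)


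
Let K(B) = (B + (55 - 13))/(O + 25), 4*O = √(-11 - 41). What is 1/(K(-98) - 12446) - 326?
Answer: (-4057397*√13 + 202906362*I)/(14*(-44458*I + 889*√13)) ≈ -326.0 - 7.4506e-9*I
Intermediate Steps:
O = I*√13/2 (O = √(-11 - 41)/4 = √(-52)/4 = (2*I*√13)/4 = I*√13/2 ≈ 1.8028*I)
K(B) = (42 + B)/(25 + I*√13/2) (K(B) = (B + (55 - 13))/(I*√13/2 + 25) = (B + 42)/(25 + I*√13/2) = (42 + B)/(25 + I*√13/2))
1/(K(-98) - 12446) - 326 = 1/((42 - 98)/(25 + I*√13/2) - 12446) - 326 = 1/(-56/(25 + I*√13/2) - 12446) - 326 = 1/(-12446 - 56/(25 + I*√13/2)) - 326 = -326 + 1/(-12446 - 56/(25 + I*√13/2))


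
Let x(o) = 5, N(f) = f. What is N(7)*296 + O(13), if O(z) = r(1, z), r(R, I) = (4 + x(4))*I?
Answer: 2189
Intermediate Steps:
r(R, I) = 9*I (r(R, I) = (4 + 5)*I = 9*I)
O(z) = 9*z
N(7)*296 + O(13) = 7*296 + 9*13 = 2072 + 117 = 2189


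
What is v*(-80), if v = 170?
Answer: -13600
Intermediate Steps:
v*(-80) = 170*(-80) = -13600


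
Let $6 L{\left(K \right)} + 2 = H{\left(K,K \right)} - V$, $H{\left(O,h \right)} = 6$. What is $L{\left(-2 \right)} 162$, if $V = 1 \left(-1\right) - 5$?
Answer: $270$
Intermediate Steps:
$V = -6$ ($V = -1 - 5 = -6$)
$L{\left(K \right)} = \frac{5}{3}$ ($L{\left(K \right)} = - \frac{1}{3} + \frac{6 - -6}{6} = - \frac{1}{3} + \frac{6 + 6}{6} = - \frac{1}{3} + \frac{1}{6} \cdot 12 = - \frac{1}{3} + 2 = \frac{5}{3}$)
$L{\left(-2 \right)} 162 = \frac{5}{3} \cdot 162 = 270$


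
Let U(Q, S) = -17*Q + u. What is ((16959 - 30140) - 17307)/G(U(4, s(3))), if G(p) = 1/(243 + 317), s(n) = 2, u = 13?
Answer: -17073280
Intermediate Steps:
U(Q, S) = 13 - 17*Q (U(Q, S) = -17*Q + 13 = 13 - 17*Q)
G(p) = 1/560
((16959 - 30140) - 17307)/G(U(4, s(3))) = ((16959 - 30140) - 17307)/(1/560) = (-13181 - 17307)*560 = -30488*560 = -17073280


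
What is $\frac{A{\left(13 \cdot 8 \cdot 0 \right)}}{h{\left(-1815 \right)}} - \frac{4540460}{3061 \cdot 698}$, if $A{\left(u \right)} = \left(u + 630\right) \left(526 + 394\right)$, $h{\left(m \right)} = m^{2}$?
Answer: $- \frac{30486524966}{15640819249} \approx -1.9492$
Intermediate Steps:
$A{\left(u \right)} = 579600 + 920 u$ ($A{\left(u \right)} = \left(630 + u\right) 920 = 579600 + 920 u$)
$\frac{A{\left(13 \cdot 8 \cdot 0 \right)}}{h{\left(-1815 \right)}} - \frac{4540460}{3061 \cdot 698} = \frac{579600 + 920 \cdot 13 \cdot 8 \cdot 0}{\left(-1815\right)^{2}} - \frac{4540460}{3061 \cdot 698} = \frac{579600 + 920 \cdot 104 \cdot 0}{3294225} - \frac{4540460}{2136578} = \left(579600 + 920 \cdot 0\right) \frac{1}{3294225} - \frac{2270230}{1068289} = \left(579600 + 0\right) \frac{1}{3294225} - \frac{2270230}{1068289} = 579600 \cdot \frac{1}{3294225} - \frac{2270230}{1068289} = \frac{2576}{14641} - \frac{2270230}{1068289} = - \frac{30486524966}{15640819249}$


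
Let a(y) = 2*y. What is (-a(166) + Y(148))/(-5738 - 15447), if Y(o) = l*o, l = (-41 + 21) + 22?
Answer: 36/21185 ≈ 0.0016993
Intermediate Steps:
l = 2 (l = -20 + 22 = 2)
Y(o) = 2*o
(-a(166) + Y(148))/(-5738 - 15447) = (-2*166 + 2*148)/(-5738 - 15447) = (-1*332 + 296)/(-21185) = (-332 + 296)*(-1/21185) = -36*(-1/21185) = 36/21185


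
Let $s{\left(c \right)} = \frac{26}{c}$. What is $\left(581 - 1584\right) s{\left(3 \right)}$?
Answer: $- \frac{26078}{3} \approx -8692.7$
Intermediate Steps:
$\left(581 - 1584\right) s{\left(3 \right)} = \left(581 - 1584\right) \frac{26}{3} = - 1003 \cdot 26 \cdot \frac{1}{3} = \left(-1003\right) \frac{26}{3} = - \frac{26078}{3}$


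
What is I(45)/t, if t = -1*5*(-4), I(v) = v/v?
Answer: 1/20 ≈ 0.050000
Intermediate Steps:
I(v) = 1
t = 20 (t = -5*(-4) = 20)
I(45)/t = 1/20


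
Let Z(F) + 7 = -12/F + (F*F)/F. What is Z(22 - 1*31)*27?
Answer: -396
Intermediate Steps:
Z(F) = -7 + F - 12/F (Z(F) = -7 + (-12/F + (F*F)/F) = -7 + (-12/F + F**2/F) = -7 + (-12/F + F) = -7 + (F - 12/F) = -7 + F - 12/F)
Z(22 - 1*31)*27 = (-7 + (22 - 1*31) - 12/(22 - 1*31))*27 = (-7 + (22 - 31) - 12/(22 - 31))*27 = (-7 - 9 - 12/(-9))*27 = (-7 - 9 - 12*(-1/9))*27 = (-7 - 9 + 4/3)*27 = -44/3*27 = -396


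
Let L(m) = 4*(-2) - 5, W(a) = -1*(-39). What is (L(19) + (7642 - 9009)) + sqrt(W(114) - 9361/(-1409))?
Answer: -1380 + 2*sqrt(22653902)/1409 ≈ -1373.2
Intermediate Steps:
W(a) = 39
L(m) = -13 (L(m) = -8 - 5 = -13)
(L(19) + (7642 - 9009)) + sqrt(W(114) - 9361/(-1409)) = (-13 + (7642 - 9009)) + sqrt(39 - 9361/(-1409)) = (-13 - 1367) + sqrt(39 - 9361*(-1/1409)) = -1380 + sqrt(39 + 9361/1409) = -1380 + sqrt(64312/1409) = -1380 + 2*sqrt(22653902)/1409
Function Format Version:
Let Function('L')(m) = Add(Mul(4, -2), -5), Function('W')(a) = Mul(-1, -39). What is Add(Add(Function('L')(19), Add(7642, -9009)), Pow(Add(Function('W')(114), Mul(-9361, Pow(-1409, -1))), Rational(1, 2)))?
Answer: Add(-1380, Mul(Rational(2, 1409), Pow(22653902, Rational(1, 2)))) ≈ -1373.2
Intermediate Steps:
Function('W')(a) = 39
Function('L')(m) = -13 (Function('L')(m) = Add(-8, -5) = -13)
Add(Add(Function('L')(19), Add(7642, -9009)), Pow(Add(Function('W')(114), Mul(-9361, Pow(-1409, -1))), Rational(1, 2))) = Add(Add(-13, Add(7642, -9009)), Pow(Add(39, Mul(-9361, Pow(-1409, -1))), Rational(1, 2))) = Add(Add(-13, -1367), Pow(Add(39, Mul(-9361, Rational(-1, 1409))), Rational(1, 2))) = Add(-1380, Pow(Add(39, Rational(9361, 1409)), Rational(1, 2))) = Add(-1380, Pow(Rational(64312, 1409), Rational(1, 2))) = Add(-1380, Mul(Rational(2, 1409), Pow(22653902, Rational(1, 2))))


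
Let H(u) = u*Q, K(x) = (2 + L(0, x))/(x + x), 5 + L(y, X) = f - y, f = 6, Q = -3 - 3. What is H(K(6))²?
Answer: 9/4 ≈ 2.2500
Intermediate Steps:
Q = -6
L(y, X) = 1 - y (L(y, X) = -5 + (6 - y) = 1 - y)
K(x) = 3/(2*x) (K(x) = (2 + (1 - 1*0))/(x + x) = (2 + (1 + 0))/((2*x)) = (2 + 1)*(1/(2*x)) = 3*(1/(2*x)) = 3/(2*x))
H(u) = -6*u (H(u) = u*(-6) = -6*u)
H(K(6))² = (-9/6)² = (-6*¼)² = (-3/2)² = 9/4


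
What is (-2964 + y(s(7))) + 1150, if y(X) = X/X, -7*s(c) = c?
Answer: -1813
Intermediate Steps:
s(c) = -c/7
y(X) = 1
(-2964 + y(s(7))) + 1150 = (-2964 + 1) + 1150 = -2963 + 1150 = -1813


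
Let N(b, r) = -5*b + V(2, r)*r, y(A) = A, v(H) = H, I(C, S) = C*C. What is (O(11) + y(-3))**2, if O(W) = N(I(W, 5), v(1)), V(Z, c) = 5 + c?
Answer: 362404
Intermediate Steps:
I(C, S) = C**2
N(b, r) = -5*b + r*(5 + r) (N(b, r) = -5*b + (5 + r)*r = -5*b + r*(5 + r))
O(W) = 6 - 5*W**2 (O(W) = -5*W**2 + 1*(5 + 1) = -5*W**2 + 1*6 = -5*W**2 + 6 = 6 - 5*W**2)
(O(11) + y(-3))**2 = ((6 - 5*11**2) - 3)**2 = ((6 - 5*121) - 3)**2 = ((6 - 605) - 3)**2 = (-599 - 3)**2 = (-602)**2 = 362404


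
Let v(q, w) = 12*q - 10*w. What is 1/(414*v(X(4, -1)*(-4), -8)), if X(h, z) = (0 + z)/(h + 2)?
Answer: 1/36432 ≈ 2.7448e-5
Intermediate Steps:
X(h, z) = z/(2 + h)
v(q, w) = -10*w + 12*q
1/(414*v(X(4, -1)*(-4), -8)) = 1/(414*(-10*(-8) + 12*(-1/(2 + 4)*(-4)))) = 1/(414*(80 + 12*(-1/6*(-4)))) = 1/(414*(80 + 12*(-1*⅙*(-4)))) = 1/(414*(80 + 12*(-⅙*(-4)))) = 1/(414*(80 + 12*(⅔))) = 1/(414*(80 + 8)) = 1/(414*88) = 1/36432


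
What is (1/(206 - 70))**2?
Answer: 1/18496 ≈ 5.4066e-5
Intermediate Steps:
(1/(206 - 70))**2 = (1/136)**2 = 1/18496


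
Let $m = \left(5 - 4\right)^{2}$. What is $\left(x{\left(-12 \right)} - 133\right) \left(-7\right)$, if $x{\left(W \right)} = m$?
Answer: $924$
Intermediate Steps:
$m = 1$ ($m = 1^{2} = 1$)
$x{\left(W \right)} = 1$
$\left(x{\left(-12 \right)} - 133\right) \left(-7\right) = \left(1 - 133\right) \left(-7\right) = \left(-132\right) \left(-7\right) = 924$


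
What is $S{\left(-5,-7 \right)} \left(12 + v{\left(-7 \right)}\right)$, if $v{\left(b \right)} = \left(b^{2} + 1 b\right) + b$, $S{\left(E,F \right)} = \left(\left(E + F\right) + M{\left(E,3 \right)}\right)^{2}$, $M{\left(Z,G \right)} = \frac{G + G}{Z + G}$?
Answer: $10575$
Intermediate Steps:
$M{\left(Z,G \right)} = \frac{2 G}{G + Z}$
$S{\left(E,F \right)} = \left(E + F + \frac{6}{3 + E}\right)^{2}$ ($S{\left(E,F \right)} = \left(\left(E + F\right) + 2 \cdot 3 \frac{1}{3 + E}\right)^{2} = \left(\left(E + F\right) + \frac{6}{3 + E}\right)^{2} = \left(E + F + \frac{6}{3 + E}\right)^{2}$)
$v{\left(b \right)} = b^{2} + 2 b$ ($v{\left(b \right)} = \left(b^{2} + b\right) + b = \left(b + b^{2}\right) + b = b^{2} + 2 b$)
$S{\left(-5,-7 \right)} \left(12 + v{\left(-7 \right)}\right) = \frac{\left(6 + \left(3 - 5\right) \left(-5 - 7\right)\right)^{2}}{\left(3 - 5\right)^{2}} \left(12 - 7 \left(2 - 7\right)\right) = \frac{\left(6 - -24\right)^{2}}{4} \left(12 - -35\right) = \frac{\left(6 + 24\right)^{2}}{4} \left(12 + 35\right) = \frac{30^{2}}{4} \cdot 47 = \frac{1}{4} \cdot 900 \cdot 47 = 225 \cdot 47 = 10575$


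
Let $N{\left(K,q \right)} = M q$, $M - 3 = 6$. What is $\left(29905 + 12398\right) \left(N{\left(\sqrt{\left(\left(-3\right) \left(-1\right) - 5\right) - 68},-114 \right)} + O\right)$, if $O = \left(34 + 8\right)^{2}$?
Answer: $31219614$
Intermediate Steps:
$M = 9$ ($M = 3 + 6 = 9$)
$N{\left(K,q \right)} = 9 q$
$O = 1764$ ($O = 42^{2} = 1764$)
$\left(29905 + 12398\right) \left(N{\left(\sqrt{\left(\left(-3\right) \left(-1\right) - 5\right) - 68},-114 \right)} + O\right) = \left(29905 + 12398\right) \left(9 \left(-114\right) + 1764\right) = 42303 \left(-1026 + 1764\right) = 42303 \cdot 738 = 31219614$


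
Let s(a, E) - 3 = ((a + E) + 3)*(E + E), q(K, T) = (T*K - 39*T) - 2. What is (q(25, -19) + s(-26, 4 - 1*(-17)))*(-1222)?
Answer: -223626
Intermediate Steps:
q(K, T) = -2 - 39*T + K*T (q(K, T) = (K*T - 39*T) - 2 = (-39*T + K*T) - 2 = -2 - 39*T + K*T)
s(a, E) = 3 + 2*E*(3 + E + a) (s(a, E) = 3 + ((a + E) + 3)*(E + E) = 3 + ((E + a) + 3)*(2*E) = 3 + (3 + E + a)*(2*E) = 3 + 2*E*(3 + E + a))
(q(25, -19) + s(-26, 4 - 1*(-17)))*(-1222) = ((-2 - 39*(-19) + 25*(-19)) + (3 + 2*(4 - 1*(-17))² + 6*(4 - 1*(-17)) + 2*(4 - 1*(-17))*(-26)))*(-1222) = ((-2 + 741 - 475) + (3 + 2*(4 + 17)² + 6*(4 + 17) + 2*(4 + 17)*(-26)))*(-1222) = (264 + (3 + 2*21² + 6*21 + 2*21*(-26)))*(-1222) = (264 + (3 + 2*441 + 126 - 1092))*(-1222) = (264 + (3 + 882 + 126 - 1092))*(-1222) = (264 - 81)*(-1222) = 183*(-1222) = -223626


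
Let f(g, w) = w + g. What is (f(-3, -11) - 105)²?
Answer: 14161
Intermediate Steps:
f(g, w) = g + w
(f(-3, -11) - 105)² = ((-3 - 11) - 105)² = (-14 - 105)² = (-119)² = 14161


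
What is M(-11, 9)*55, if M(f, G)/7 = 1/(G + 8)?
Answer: 385/17 ≈ 22.647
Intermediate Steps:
M(f, G) = 7/(8 + G) (M(f, G) = 7/(G + 8) = 7/(8 + G))
M(-11, 9)*55 = (7/(8 + 9))*55 = (7/17)*55 = 385/17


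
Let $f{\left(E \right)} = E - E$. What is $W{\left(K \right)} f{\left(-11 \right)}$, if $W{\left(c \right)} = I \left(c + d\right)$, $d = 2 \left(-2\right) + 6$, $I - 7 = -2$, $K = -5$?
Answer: $0$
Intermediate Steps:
$I = 5$ ($I = 7 - 2 = 5$)
$f{\left(E \right)} = 0$
$d = 2$ ($d = -4 + 6 = 2$)
$W{\left(c \right)} = 10 + 5 c$ ($W{\left(c \right)} = 5 \left(c + 2\right) = 5 \left(2 + c\right) = 10 + 5 c$)
$W{\left(K \right)} f{\left(-11 \right)} = \left(10 + 5 \left(-5\right)\right) 0 = \left(10 - 25\right) 0 = \left(-15\right) 0 = 0$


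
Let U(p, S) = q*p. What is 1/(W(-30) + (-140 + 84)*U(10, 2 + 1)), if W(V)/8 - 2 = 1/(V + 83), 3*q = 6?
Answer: -53/58504 ≈ -0.00090592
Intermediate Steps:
q = 2 (q = (⅓)*6 = 2)
U(p, S) = 2*p
W(V) = 16 + 8/(83 + V) (W(V) = 16 + 8/(V + 83) = 16 + 8/(83 + V))
1/(W(-30) + (-140 + 84)*U(10, 2 + 1)) = 1/(8*(167 + 2*(-30))/(83 - 30) + (-140 + 84)*(2*10)) = 1/(8*(167 - 60)/53 - 56*20) = 1/(8*(1/53)*107 - 1120) = 1/(856/53 - 1120) = 1/(-58504/53) = -53/58504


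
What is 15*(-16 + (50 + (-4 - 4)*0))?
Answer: 510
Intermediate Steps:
15*(-16 + (50 + (-4 - 4)*0)) = 15*(-16 + (50 - 8*0)) = 15*(-16 + (50 + 0)) = 15*(-16 + 50) = 15*34 = 510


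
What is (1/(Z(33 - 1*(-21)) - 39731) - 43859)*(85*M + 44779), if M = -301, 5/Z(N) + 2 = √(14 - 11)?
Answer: -221590188622488105/263224501 + 15995*√3/263224501 ≈ -8.4183e+8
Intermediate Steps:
Z(N) = 5/(-2 + √3) (Z(N) = 5/(-2 + √(14 - 11)) = 5/(-2 + √3))
(1/(Z(33 - 1*(-21)) - 39731) - 43859)*(85*M + 44779) = (1/((-10 - 5*√3) - 39731) - 43859)*(85*(-301) + 44779) = (1/(-39741 - 5*√3) - 43859)*(-25585 + 44779) = (-43859 + 1/(-39741 - 5*√3))*19194 = -841829646 + 19194/(-39741 - 5*√3)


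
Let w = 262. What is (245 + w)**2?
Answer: 257049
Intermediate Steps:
(245 + w)**2 = (245 + 262)**2 = 507**2 = 257049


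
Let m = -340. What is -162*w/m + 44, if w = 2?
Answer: 3821/85 ≈ 44.953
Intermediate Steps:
-162*w/m + 44 = -324/(-340) + 44 = -324*(-1)/340 + 44 = -162*(-1/170) + 44 = 81/85 + 44 = 3821/85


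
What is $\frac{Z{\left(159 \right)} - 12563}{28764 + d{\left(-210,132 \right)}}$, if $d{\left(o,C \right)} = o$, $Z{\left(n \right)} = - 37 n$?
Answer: $- \frac{9223}{14277} \approx -0.646$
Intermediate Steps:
$\frac{Z{\left(159 \right)} - 12563}{28764 + d{\left(-210,132 \right)}} = \frac{\left(-37\right) 159 - 12563}{28764 - 210} = \frac{-5883 - 12563}{28554} = \left(-18446\right) \frac{1}{28554} = - \frac{9223}{14277}$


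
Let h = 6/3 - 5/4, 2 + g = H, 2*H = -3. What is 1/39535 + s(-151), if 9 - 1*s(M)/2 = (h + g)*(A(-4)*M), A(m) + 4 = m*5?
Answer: 788723251/39535 ≈ 19950.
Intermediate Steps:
A(m) = -4 + 5*m (A(m) = -4 + m*5 = -4 + 5*m)
H = -3/2 (H = (½)*(-3) = -3/2 ≈ -1.5000)
g = -7/2 (g = -2 - 3/2 = -7/2 ≈ -3.5000)
h = ¾ (h = 6*(⅓) - 5*¼ = 2 - 5/4 = ¾ ≈ 0.75000)
s(M) = 18 - 132*M (s(M) = 18 - 2*(¾ - 7/2)*(-4 + 5*(-4))*M = 18 - (-11)*(-4 - 20)*M/2 = 18 - (-11)*(-24*M)/2 = 18 - 132*M)
1/39535 + s(-151) = 1/39535 + (18 - 132*(-151)) = 1/39535 + (18 + 19932) = 1/39535 + 19950 = 788723251/39535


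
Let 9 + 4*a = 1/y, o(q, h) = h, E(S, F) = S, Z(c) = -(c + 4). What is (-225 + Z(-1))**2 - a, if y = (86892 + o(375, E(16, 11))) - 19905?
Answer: 6966469417/134006 ≈ 51986.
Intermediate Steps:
Z(c) = -4 - c (Z(c) = -(4 + c) = -4 - c)
y = 67003 (y = (86892 + 16) - 19905 = 86908 - 19905 = 67003)
a = -301513/134006 (a = -9/4 + (1/4)/67003 = -9/4 + (1/4)*(1/67003) = -9/4 + 1/268012 = -301513/134006 ≈ -2.2500)
(-225 + Z(-1))**2 - a = (-225 + (-4 - 1*(-1)))**2 - 1*(-301513/134006) = (-225 + (-4 + 1))**2 + 301513/134006 = (-225 - 3)**2 + 301513/134006 = (-228)**2 + 301513/134006 = 51984 + 301513/134006 = 6966469417/134006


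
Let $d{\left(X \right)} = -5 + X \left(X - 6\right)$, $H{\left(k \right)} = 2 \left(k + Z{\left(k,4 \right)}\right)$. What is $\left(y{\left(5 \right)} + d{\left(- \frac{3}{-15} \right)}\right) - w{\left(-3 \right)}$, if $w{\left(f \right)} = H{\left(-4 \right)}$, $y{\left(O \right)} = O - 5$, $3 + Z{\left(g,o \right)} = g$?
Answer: $\frac{396}{25} \approx 15.84$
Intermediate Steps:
$Z{\left(g,o \right)} = -3 + g$
$H{\left(k \right)} = -6 + 4 k$ ($H{\left(k \right)} = 2 \left(k + \left(-3 + k\right)\right) = 2 \left(-3 + 2 k\right) = -6 + 4 k$)
$y{\left(O \right)} = -5 + O$
$w{\left(f \right)} = -22$ ($w{\left(f \right)} = -6 + 4 \left(-4\right) = -6 - 16 = -22$)
$d{\left(X \right)} = -5 + X \left(-6 + X\right)$
$\left(y{\left(5 \right)} + d{\left(- \frac{3}{-15} \right)}\right) - w{\left(-3 \right)} = \left(\left(-5 + 5\right) - \left(5 - \frac{1}{25} + 6 \left(-3\right) \frac{1}{-15}\right)\right) - -22 = \left(0 - \left(5 - \frac{1}{25} + 6 \left(-3\right) \left(- \frac{1}{15}\right)\right)\right) + 22 = \left(0 - \left(\frac{31}{5} - \frac{1}{25}\right)\right) + 22 = \left(0 - \frac{154}{25}\right) + 22 = - \frac{154}{25} + 22 = \frac{396}{25}$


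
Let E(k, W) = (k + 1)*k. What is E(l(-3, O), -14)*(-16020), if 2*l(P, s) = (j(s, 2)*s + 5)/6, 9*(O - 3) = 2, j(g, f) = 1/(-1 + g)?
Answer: -4236489/320 ≈ -13239.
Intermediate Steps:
O = 29/9 (O = 3 + (⅑)*2 = 3 + 2/9 = 29/9 ≈ 3.2222)
l(P, s) = 5/12 + s/(12*(-1 + s)) (l(P, s) = ((s/(-1 + s) + 5)/6)/2 = ((s/(-1 + s) + 5)*(⅙))/2 = ((5 + s/(-1 + s))*(⅙))/2 = (⅚ + s/(6*(-1 + s)))/2 = 5/12 + s/(12*(-1 + s)))
E(k, W) = k*(1 + k) (E(k, W) = (1 + k)*k = k*(1 + k))
E(l(-3, O), -14)*(-16020) = (((-5 + 6*(29/9))/(12*(-1 + 29/9)))*(1 + (-5 + 6*(29/9))/(12*(-1 + 29/9))))*(-16020) = (((-5 + 58/3)/(12*(20/9)))*(1 + (-5 + 58/3)/(12*(20/9))))*(-16020) = (((1/12)*(9/20)*(43/3))*(1 + (1/12)*(9/20)*(43/3)))*(-16020) = (43*(1 + 43/80)/80)*(-16020) = ((43/80)*(123/80))*(-16020) = (5289/6400)*(-16020) = -4236489/320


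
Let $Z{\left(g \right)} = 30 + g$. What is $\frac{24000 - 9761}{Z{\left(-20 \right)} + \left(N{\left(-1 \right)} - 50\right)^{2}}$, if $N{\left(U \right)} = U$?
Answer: $\frac{14239}{2611} \approx 5.4535$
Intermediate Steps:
$\frac{24000 - 9761}{Z{\left(-20 \right)} + \left(N{\left(-1 \right)} - 50\right)^{2}} = \frac{24000 - 9761}{\left(30 - 20\right) + \left(-1 - 50\right)^{2}} = \frac{14239}{10 + \left(-51\right)^{2}} = \frac{14239}{10 + 2601} = \frac{14239}{2611}$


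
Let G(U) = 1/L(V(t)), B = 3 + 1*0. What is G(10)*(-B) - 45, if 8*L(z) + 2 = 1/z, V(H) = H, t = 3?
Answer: -153/5 ≈ -30.600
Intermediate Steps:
L(z) = -1/4 + 1/(8*z)
B = 3 (B = 3 + 0 = 3)
G(U) = -24/5 (G(U) = 1/((1/8)*(1 - 2*3)/3) = 1/((1/8)*(1/3)*(1 - 6)) = 1/((1/8)*(1/3)*(-5)) = 1/(-5/24) = -24/5)
G(10)*(-B) - 45 = -(-24)*3/5 - 45 = -24/5*(-3) - 45 = 72/5 - 45 = -153/5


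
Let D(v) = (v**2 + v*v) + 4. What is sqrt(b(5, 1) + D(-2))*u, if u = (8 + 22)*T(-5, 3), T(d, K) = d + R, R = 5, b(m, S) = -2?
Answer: 0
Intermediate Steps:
D(v) = 4 + 2*v**2 (D(v) = (v**2 + v**2) + 4 = 2*v**2 + 4 = 4 + 2*v**2)
T(d, K) = 5 + d (T(d, K) = d + 5 = 5 + d)
u = 0 (u = (8 + 22)*(5 - 5) = 30*0 = 0)
sqrt(b(5, 1) + D(-2))*u = sqrt(-2 + (4 + 2*(-2)**2))*0 = sqrt(-2 + (4 + 2*4))*0 = sqrt(-2 + (4 + 8))*0 = sqrt(-2 + 12)*0 = sqrt(10)*0 = 0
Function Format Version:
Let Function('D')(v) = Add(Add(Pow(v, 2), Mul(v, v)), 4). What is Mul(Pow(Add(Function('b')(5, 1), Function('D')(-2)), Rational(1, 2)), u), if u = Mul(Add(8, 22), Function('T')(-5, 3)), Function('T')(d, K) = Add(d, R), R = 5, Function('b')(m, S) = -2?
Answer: 0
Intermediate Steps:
Function('D')(v) = Add(4, Mul(2, Pow(v, 2))) (Function('D')(v) = Add(Add(Pow(v, 2), Pow(v, 2)), 4) = Add(Mul(2, Pow(v, 2)), 4) = Add(4, Mul(2, Pow(v, 2))))
Function('T')(d, K) = Add(5, d) (Function('T')(d, K) = Add(d, 5) = Add(5, d))
u = 0 (u = Mul(Add(8, 22), Add(5, -5)) = Mul(30, 0) = 0)
Mul(Pow(Add(Function('b')(5, 1), Function('D')(-2)), Rational(1, 2)), u) = Mul(Pow(Add(-2, Add(4, Mul(2, Pow(-2, 2)))), Rational(1, 2)), 0) = Mul(Pow(Add(-2, Add(4, Mul(2, 4))), Rational(1, 2)), 0) = Mul(Pow(Add(-2, Add(4, 8)), Rational(1, 2)), 0) = Mul(Pow(Add(-2, 12), Rational(1, 2)), 0) = Mul(Pow(10, Rational(1, 2)), 0) = 0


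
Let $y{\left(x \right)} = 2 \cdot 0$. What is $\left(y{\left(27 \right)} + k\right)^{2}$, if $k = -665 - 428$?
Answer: $1194649$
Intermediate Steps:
$y{\left(x \right)} = 0$
$k = -1093$
$\left(y{\left(27 \right)} + k\right)^{2} = \left(0 - 1093\right)^{2} = \left(-1093\right)^{2} = 1194649$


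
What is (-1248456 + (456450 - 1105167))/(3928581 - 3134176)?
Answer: -1897173/794405 ≈ -2.3882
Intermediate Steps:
(-1248456 + (456450 - 1105167))/(3928581 - 3134176) = (-1248456 - 648717)/794405 = -1897173*1/794405 = -1897173/794405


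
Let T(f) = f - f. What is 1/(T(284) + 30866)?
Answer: 1/30866 ≈ 3.2398e-5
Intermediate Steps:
T(f) = 0
1/(T(284) + 30866) = 1/(0 + 30866) = 1/30866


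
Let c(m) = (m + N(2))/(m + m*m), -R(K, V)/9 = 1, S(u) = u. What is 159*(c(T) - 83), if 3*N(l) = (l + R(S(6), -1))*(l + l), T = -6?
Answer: -199174/15 ≈ -13278.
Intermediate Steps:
R(K, V) = -9 (R(K, V) = -9*1 = -9)
N(l) = 2*l*(-9 + l)/3 (N(l) = ((l - 9)*(l + l))/3 = ((-9 + l)*(2*l))/3 = (2*l*(-9 + l))/3 = 2*l*(-9 + l)/3)
c(m) = (-28/3 + m)/(m + m²) (c(m) = (m + (⅔)*2*(-9 + 2))/(m + m*m) = (m + (⅔)*2*(-7))/(m + m²) = (m - 28/3)/(m + m²) = (-28/3 + m)/(m + m²))
159*(c(T) - 83) = 159*((-28/3 - 6)/((-6)*(1 - 6)) - 83) = 159*(-⅙*(-46/3)/(-5) - 83) = 159*(-⅙*(-⅕)*(-46/3) - 83) = 159*(-23/45 - 83) = 159*(-3758/45) = -199174/15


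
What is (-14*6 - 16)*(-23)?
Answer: 2300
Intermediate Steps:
(-14*6 - 16)*(-23) = (-84 - 16)*(-23) = -100*(-23) = 2300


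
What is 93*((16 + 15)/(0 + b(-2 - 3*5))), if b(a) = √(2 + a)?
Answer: -961*I*√15/5 ≈ -744.39*I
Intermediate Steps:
93*((16 + 15)/(0 + b(-2 - 3*5))) = 93*((16 + 15)/(0 + √(2 + (-2 - 3*5)))) = 93*(31/(0 + √(2 + (-2 - 15)))) = 93*(31/(0 + √(2 - 17))) = 93*(31/(0 + √(-15))) = 93*(31/(0 + I*√15)) = 93*(31/((I*√15))) = 93*(31*(-I*√15/15)) = 93*(-31*I*√15/15) = -961*I*√15/5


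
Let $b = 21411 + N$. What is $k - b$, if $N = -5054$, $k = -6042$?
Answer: $-22399$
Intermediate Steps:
$b = 16357$ ($b = 21411 - 5054 = 16357$)
$k - b = -6042 - 16357 = -22399$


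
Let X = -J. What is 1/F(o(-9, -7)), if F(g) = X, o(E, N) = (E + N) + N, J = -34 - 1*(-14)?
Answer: 1/20 ≈ 0.050000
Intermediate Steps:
J = -20 (J = -34 + 14 = -20)
o(E, N) = E + 2*N
X = 20 (X = -1*(-20) = 20)
F(g) = 20
1/F(o(-9, -7)) = 1/20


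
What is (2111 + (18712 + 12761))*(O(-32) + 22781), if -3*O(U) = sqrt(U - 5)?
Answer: 765077104 - 33584*I*sqrt(37)/3 ≈ 7.6508e+8 - 68095.0*I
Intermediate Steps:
O(U) = -sqrt(-5 + U)/3 (O(U) = -sqrt(U - 5)/3 = -sqrt(-5 + U)/3)
(2111 + (18712 + 12761))*(O(-32) + 22781) = (2111 + (18712 + 12761))*(-sqrt(-5 - 32)/3 + 22781) = (2111 + 31473)*(-I*sqrt(37)/3 + 22781) = 33584*(-I*sqrt(37)/3 + 22781) = 33584*(22781 - I*sqrt(37)/3) = 765077104 - 33584*I*sqrt(37)/3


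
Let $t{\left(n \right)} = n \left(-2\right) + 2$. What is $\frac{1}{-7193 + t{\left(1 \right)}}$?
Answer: $- \frac{1}{7193} \approx -0.00013902$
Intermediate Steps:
$t{\left(n \right)} = 2 - 2 n$ ($t{\left(n \right)} = - 2 n + 2 = 2 - 2 n$)
$\frac{1}{-7193 + t{\left(1 \right)}} = \frac{1}{-7193 + \left(2 - 2\right)} = \frac{1}{-7193 + 0} = \frac{1}{-7193} = - \frac{1}{7193}$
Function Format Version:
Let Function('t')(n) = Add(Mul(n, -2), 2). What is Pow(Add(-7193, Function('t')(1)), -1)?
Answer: Rational(-1, 7193) ≈ -0.00013902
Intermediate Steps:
Function('t')(n) = Add(2, Mul(-2, n)) (Function('t')(n) = Add(Mul(-2, n), 2) = Add(2, Mul(-2, n)))
Pow(Add(-7193, Function('t')(1)), -1) = Pow(Add(-7193, Add(2, Mul(-2, 1))), -1) = Pow(Add(-7193, Add(2, -2)), -1) = Pow(Add(-7193, 0), -1) = Pow(-7193, -1) = Rational(-1, 7193)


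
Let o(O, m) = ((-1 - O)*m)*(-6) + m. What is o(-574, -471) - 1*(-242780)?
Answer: 1861607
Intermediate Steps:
o(O, m) = m - 6*m*(-1 - O) (o(O, m) = (m*(-1 - O))*(-6) + m = -6*m*(-1 - O) + m = m - 6*m*(-1 - O))
o(-574, -471) - 1*(-242780) = -471*(7 + 6*(-574)) - 1*(-242780) = -471*(7 - 3444) + 242780 = -471*(-3437) + 242780 = 1618827 + 242780 = 1861607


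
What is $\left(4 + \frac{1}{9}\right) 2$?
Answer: $\frac{74}{9} \approx 8.2222$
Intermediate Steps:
$\left(4 + \frac{1}{9}\right) 2 = \frac{37}{9} \cdot 2 = \frac{74}{9}$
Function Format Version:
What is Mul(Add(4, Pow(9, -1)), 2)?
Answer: Rational(74, 9) ≈ 8.2222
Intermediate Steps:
Mul(Add(4, Pow(9, -1)), 2) = Mul(Add(4, Rational(1, 9)), 2) = Mul(Rational(37, 9), 2) = Rational(74, 9)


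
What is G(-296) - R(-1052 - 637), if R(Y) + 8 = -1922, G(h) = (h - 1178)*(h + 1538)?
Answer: -1828778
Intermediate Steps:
G(h) = (-1178 + h)*(1538 + h)
R(Y) = -1930 (R(Y) = -8 - 1922 = -1930)
G(-296) - R(-1052 - 637) = (-1811764 + (-296)**2 + 360*(-296)) - 1*(-1930) = (-1811764 + 87616 - 106560) + 1930 = -1830708 + 1930 = -1828778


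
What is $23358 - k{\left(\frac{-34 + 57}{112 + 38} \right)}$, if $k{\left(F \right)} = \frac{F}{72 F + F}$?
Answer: $\frac{1705133}{73} \approx 23358.0$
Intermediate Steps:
$k{\left(F \right)} = \frac{1}{73}$ ($k{\left(F \right)} = \frac{F}{73 F} = F \frac{1}{73 F} = \frac{1}{73}$)
$23358 - k{\left(\frac{-34 + 57}{112 + 38} \right)} = 23358 - \frac{1}{73} = \frac{1705133}{73}$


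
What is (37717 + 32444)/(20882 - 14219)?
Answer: 23387/2221 ≈ 10.530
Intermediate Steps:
(37717 + 32444)/(20882 - 14219) = 70161/6663 = 70161*(1/6663) = 23387/2221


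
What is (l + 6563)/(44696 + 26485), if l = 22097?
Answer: 28660/71181 ≈ 0.40264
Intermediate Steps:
(l + 6563)/(44696 + 26485) = (22097 + 6563)/(44696 + 26485) = 28660/71181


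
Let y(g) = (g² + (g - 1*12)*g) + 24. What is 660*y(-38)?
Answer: 2222880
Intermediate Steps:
y(g) = 24 + g² + g*(-12 + g) (y(g) = (g² + (g - 12)*g) + 24 = (g² + (-12 + g)*g) + 24 = (g² + g*(-12 + g)) + 24 = 24 + g² + g*(-12 + g))
660*y(-38) = 660*(24 - 12*(-38) + 2*(-38)²) = 660*(24 + 456 + 2*1444) = 660*(24 + 456 + 2888) = 660*3368 = 2222880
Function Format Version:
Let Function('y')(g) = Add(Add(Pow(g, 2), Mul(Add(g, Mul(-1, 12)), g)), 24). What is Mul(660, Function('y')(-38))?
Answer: 2222880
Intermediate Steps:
Function('y')(g) = Add(24, Pow(g, 2), Mul(g, Add(-12, g))) (Function('y')(g) = Add(Add(Pow(g, 2), Mul(Add(g, -12), g)), 24) = Add(Add(Pow(g, 2), Mul(Add(-12, g), g)), 24) = Add(Add(Pow(g, 2), Mul(g, Add(-12, g))), 24) = Add(24, Pow(g, 2), Mul(g, Add(-12, g))))
Mul(660, Function('y')(-38)) = Mul(660, Add(24, Mul(-12, -38), Mul(2, Pow(-38, 2)))) = Mul(660, Add(24, 456, Mul(2, 1444))) = Mul(660, Add(24, 456, 2888)) = Mul(660, 3368) = 2222880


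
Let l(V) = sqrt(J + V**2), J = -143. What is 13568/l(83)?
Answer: 6784*sqrt(6746)/3373 ≈ 165.19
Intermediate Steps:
l(V) = sqrt(-143 + V**2)
13568/l(83) = 13568/(sqrt(-143 + 83**2)) = 13568/(sqrt(-143 + 6889)) = 13568/(sqrt(6746)) = 13568*(sqrt(6746)/6746) = 6784*sqrt(6746)/3373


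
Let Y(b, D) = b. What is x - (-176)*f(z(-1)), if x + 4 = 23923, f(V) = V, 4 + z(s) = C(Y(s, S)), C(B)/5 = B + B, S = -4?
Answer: 21455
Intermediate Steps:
C(B) = 10*B (C(B) = 5*(B + B) = 5*(2*B) = 10*B)
z(s) = -4 + 10*s
x = 23919 (x = -4 + 23923 = 23919)
x - (-176)*f(z(-1)) = 23919 - (-176)*(-4 + 10*(-1)) = 23919 - (-176)*(-4 - 10) = 23919 - (-176)*(-14) = 23919 - 1*2464 = 23919 - 2464 = 21455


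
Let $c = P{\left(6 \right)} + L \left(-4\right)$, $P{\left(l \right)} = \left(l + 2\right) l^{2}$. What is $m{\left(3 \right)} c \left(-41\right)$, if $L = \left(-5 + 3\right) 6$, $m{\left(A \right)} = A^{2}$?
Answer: $-123984$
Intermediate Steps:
$P{\left(l \right)} = l^{2} \left(2 + l\right)$ ($P{\left(l \right)} = \left(2 + l\right) l^{2} = l^{2} \left(2 + l\right)$)
$L = -12$ ($L = \left(-2\right) 6 = -12$)
$c = 336$ ($c = 6^{2} \left(2 + 6\right) - -48 = 36 \cdot 8 + 48 = 288 + 48 = 336$)
$m{\left(3 \right)} c \left(-41\right) = 3^{2} \cdot 336 \left(-41\right) = 9 \cdot 336 \left(-41\right) = 3024 \left(-41\right) = -123984$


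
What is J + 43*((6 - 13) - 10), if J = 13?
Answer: -718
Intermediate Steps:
J + 43*((6 - 13) - 10) = 13 + 43*((6 - 13) - 10) = 13 + 43*(-7 - 10) = 13 + 43*(-17) = 13 - 731 = -718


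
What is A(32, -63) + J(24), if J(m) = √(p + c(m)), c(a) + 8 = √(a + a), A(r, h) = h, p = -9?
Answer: -63 + I*√(17 - 4*√3) ≈ -63.0 + 3.1736*I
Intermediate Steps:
c(a) = -8 + √2*√a (c(a) = -8 + √(a + a) = -8 + √(2*a) = -8 + √2*√a)
J(m) = √(-17 + √2*√m) (J(m) = √(-9 + (-8 + √2*√m)) = √(-17 + √2*√m))
A(32, -63) + J(24) = -63 + √(-17 + √2*√24) = -63 + √(-17 + √2*(2*√6)) = -63 + √(-17 + 4*√3)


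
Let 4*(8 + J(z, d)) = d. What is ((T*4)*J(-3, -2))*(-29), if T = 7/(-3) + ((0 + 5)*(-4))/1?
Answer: -66062/3 ≈ -22021.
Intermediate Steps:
J(z, d) = -8 + d/4
T = -67/3 (T = 7*(-⅓) + (5*(-4))*1 = -7/3 - 20*1 = -7/3 - 20 = -67/3 ≈ -22.333)
((T*4)*J(-3, -2))*(-29) = ((-67/3*4)*(-8 + (¼)*(-2)))*(-29) = -268*(-8 - ½)/3*(-29) = -268/3*(-17/2)*(-29) = (2278/3)*(-29) = -66062/3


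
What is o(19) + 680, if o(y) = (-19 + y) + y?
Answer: 699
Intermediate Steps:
o(y) = -19 + 2*y
o(19) + 680 = (-19 + 2*19) + 680 = (-19 + 38) + 680 = 19 + 680 = 699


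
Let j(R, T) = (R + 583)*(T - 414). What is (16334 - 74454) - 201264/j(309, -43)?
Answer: -5923017004/101911 ≈ -58120.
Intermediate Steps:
j(R, T) = (-414 + T)*(583 + R) (j(R, T) = (583 + R)*(-414 + T) = (-414 + T)*(583 + R))
(16334 - 74454) - 201264/j(309, -43) = (16334 - 74454) - 201264/(-241362 - 414*309 + 583*(-43) + 309*(-43)) = -58120 - 201264/(-241362 - 127926 - 25069 - 13287) = -58120 - 201264/(-407644) = -58120 - 201264*(-1/407644) = -58120 + 50316/101911 = -5923017004/101911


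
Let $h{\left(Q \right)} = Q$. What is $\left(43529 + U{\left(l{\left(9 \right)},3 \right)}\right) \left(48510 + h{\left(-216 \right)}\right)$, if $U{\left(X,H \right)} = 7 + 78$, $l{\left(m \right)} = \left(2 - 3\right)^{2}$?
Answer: $2106294516$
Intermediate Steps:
$l{\left(m \right)} = 1$ ($l{\left(m \right)} = \left(-1\right)^{2} = 1$)
$U{\left(X,H \right)} = 85$
$\left(43529 + U{\left(l{\left(9 \right)},3 \right)}\right) \left(48510 + h{\left(-216 \right)}\right) = \left(43529 + 85\right) \left(48510 - 216\right) = 43614 \cdot 48294 = 2106294516$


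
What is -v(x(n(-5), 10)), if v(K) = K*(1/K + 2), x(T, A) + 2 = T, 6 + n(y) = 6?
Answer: 3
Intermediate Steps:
n(y) = 0 (n(y) = -6 + 6 = 0)
x(T, A) = -2 + T
v(K) = K*(2 + 1/K)
-v(x(n(-5), 10)) = -(1 + 2*(-2 + 0)) = -(1 + 2*(-2)) = -(1 - 4) = -1*(-3) = 3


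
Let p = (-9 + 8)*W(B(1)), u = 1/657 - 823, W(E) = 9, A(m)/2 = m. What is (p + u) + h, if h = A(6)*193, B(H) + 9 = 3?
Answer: 974989/657 ≈ 1484.0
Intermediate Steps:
A(m) = 2*m
B(H) = -6 (B(H) = -9 + 3 = -6)
h = 2316 (h = (2*6)*193 = 12*193 = 2316)
u = -540710/657 (u = 1/657 - 823 = -540710/657 ≈ -823.00)
p = -9 (p = (-9 + 8)*9 = -1*9 = -9)
(p + u) + h = (-9 - 540710/657) + 2316 = -546623/657 + 2316 = 974989/657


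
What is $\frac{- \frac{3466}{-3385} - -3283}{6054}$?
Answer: $\frac{11116421}{20492790} \approx 0.54246$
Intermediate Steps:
$\frac{- \frac{3466}{-3385} - -3283}{6054} = \left(\left(-3466\right) \left(- \frac{1}{3385}\right) + 3283\right) \frac{1}{6054} = \left(\frac{3466}{3385} + 3283\right) \frac{1}{6054} = \frac{11116421}{3385} \cdot \frac{1}{6054} = \frac{11116421}{20492790}$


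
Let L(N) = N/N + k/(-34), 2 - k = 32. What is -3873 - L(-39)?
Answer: -65873/17 ≈ -3874.9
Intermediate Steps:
k = -30 (k = 2 - 1*32 = 2 - 32 = -30)
L(N) = 32/17 (L(N) = N/N - 30/(-34) = 1 - 30*(-1/34) = 1 + 15/17 = 32/17)
-3873 - L(-39) = -3873 - 1*32/17 = -3873 - 32/17 = -65873/17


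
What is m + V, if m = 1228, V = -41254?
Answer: -40026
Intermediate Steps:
m + V = 1228 - 41254 = -40026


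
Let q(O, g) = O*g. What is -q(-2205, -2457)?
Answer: -5417685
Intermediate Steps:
-q(-2205, -2457) = -(-2205)*(-2457) = -1*5417685 = -5417685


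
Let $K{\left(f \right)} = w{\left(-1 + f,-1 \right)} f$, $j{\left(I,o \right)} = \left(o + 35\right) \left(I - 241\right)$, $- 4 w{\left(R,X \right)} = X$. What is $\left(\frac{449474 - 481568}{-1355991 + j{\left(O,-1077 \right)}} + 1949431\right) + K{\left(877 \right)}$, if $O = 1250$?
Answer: $\frac{18774110419145}{9629476} \approx 1.9497 \cdot 10^{6}$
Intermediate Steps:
$w{\left(R,X \right)} = - \frac{X}{4}$
$j{\left(I,o \right)} = \left(-241 + I\right) \left(35 + o\right)$ ($j{\left(I,o \right)} = \left(35 + o\right) \left(-241 + I\right) = \left(-241 + I\right) \left(35 + o\right)$)
$K{\left(f \right)} = \frac{f}{4}$ ($K{\left(f \right)} = \left(- \frac{1}{4}\right) \left(-1\right) f = \frac{f}{4}$)
$\left(\frac{449474 - 481568}{-1355991 + j{\left(O,-1077 \right)}} + 1949431\right) + K{\left(877 \right)} = \left(\frac{449474 - 481568}{-1355991 + \left(-8435 - -259557 + 35 \cdot 1250 + 1250 \left(-1077\right)\right)} + 1949431\right) + \frac{1}{4} \cdot 877 = \left(- \frac{32094}{-1355991 + \left(-8435 + 259557 + 43750 - 1346250\right)} + 1949431\right) + \frac{877}{4} = \left(- \frac{32094}{-1355991 - 1051378} + 1949431\right) + \frac{877}{4} = \left(- \frac{32094}{-2407369} + 1949431\right) + \frac{877}{4} = \left(\left(-32094\right) \left(- \frac{1}{2407369}\right) + 1949431\right) + \frac{877}{4} = \left(\frac{32094}{2407369} + 1949431\right) + \frac{877}{4} = \frac{4692999789133}{2407369} + \frac{877}{4} = \frac{18774110419145}{9629476}$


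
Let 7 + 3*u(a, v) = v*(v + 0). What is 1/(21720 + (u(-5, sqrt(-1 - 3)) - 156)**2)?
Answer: 9/424921 ≈ 2.1180e-5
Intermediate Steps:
u(a, v) = -7/3 + v**2/3 (u(a, v) = -7/3 + (v*(v + 0))/3 = -7/3 + (v*v)/3 = -7/3 + v**2/3)
1/(21720 + (u(-5, sqrt(-1 - 3)) - 156)**2) = 1/(21720 + ((-7/3 + (sqrt(-1 - 3))**2/3) - 156)**2) = 1/(21720 + ((-7/3 + (sqrt(-4))**2/3) - 156)**2) = 1/(21720 + ((-7/3 + (2*I)**2/3) - 156)**2) = 1/(21720 + ((-7/3 + (1/3)*(-4)) - 156)**2) = 1/(21720 + ((-7/3 - 4/3) - 156)**2) = 1/(21720 + (-11/3 - 156)**2) = 1/(21720 + (-479/3)**2) = 1/(21720 + 229441/9) = 1/(424921/9) = 9/424921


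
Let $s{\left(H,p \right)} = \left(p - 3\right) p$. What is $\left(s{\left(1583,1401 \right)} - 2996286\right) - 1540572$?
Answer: $-2578260$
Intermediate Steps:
$s{\left(H,p \right)} = p \left(-3 + p\right)$ ($s{\left(H,p \right)} = \left(-3 + p\right) p = p \left(-3 + p\right)$)
$\left(s{\left(1583,1401 \right)} - 2996286\right) - 1540572 = \left(1401 \left(-3 + 1401\right) - 2996286\right) - 1540572 = \left(1401 \cdot 1398 - 2996286\right) - 1540572 = \left(1958598 - 2996286\right) - 1540572 = -1037688 - 1540572 = -2578260$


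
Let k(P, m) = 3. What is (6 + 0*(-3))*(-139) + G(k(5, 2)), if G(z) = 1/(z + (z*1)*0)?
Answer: -2501/3 ≈ -833.67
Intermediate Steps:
G(z) = 1/z (G(z) = 1/(z + z*0) = 1/(z + 0) = 1/z)
(6 + 0*(-3))*(-139) + G(k(5, 2)) = (6 + 0*(-3))*(-139) + 1/3 = (6 + 0)*(-139) + ⅓ = 6*(-139) + ⅓ = -834 + ⅓ = -2501/3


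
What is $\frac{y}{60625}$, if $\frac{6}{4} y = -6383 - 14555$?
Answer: $- \frac{41876}{181875} \approx -0.23025$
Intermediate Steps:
$y = - \frac{41876}{3}$ ($y = \frac{2 \left(-6383 - 14555\right)}{3} = \frac{2}{3} \left(-20938\right) = - \frac{41876}{3} \approx -13959.0$)
$\frac{y}{60625} = - \frac{41876}{3 \cdot 60625} = \left(- \frac{41876}{3}\right) \frac{1}{60625} = - \frac{41876}{181875}$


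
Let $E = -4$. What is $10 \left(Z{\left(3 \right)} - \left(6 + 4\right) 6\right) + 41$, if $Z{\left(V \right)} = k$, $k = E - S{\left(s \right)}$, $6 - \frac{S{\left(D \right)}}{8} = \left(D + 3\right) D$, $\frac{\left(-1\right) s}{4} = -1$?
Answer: $1161$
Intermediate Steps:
$s = 4$ ($s = \left(-4\right) \left(-1\right) = 4$)
$S{\left(D \right)} = 48 - 8 D \left(3 + D\right)$ ($S{\left(D \right)} = 48 - 8 \left(D + 3\right) D = 48 - 8 \left(3 + D\right) D = 48 - 8 D \left(3 + D\right)$)
$k = 172$ ($k = -4 - \left(48 - 96 - 8 \cdot 4^{2}\right) = -4 - \left(48 - 96 - 128\right) = -4 - -176 = -4 + 176 = 172$)
$Z{\left(V \right)} = 172$
$10 \left(Z{\left(3 \right)} - \left(6 + 4\right) 6\right) + 41 = 10 \left(172 - \left(6 + 4\right) 6\right) + 41 = 10 \left(172 - 10 \cdot 6\right) + 41 = 10 \left(172 - 60\right) + 41 = 10 \cdot 112 + 41 = 1120 + 41 = 1161$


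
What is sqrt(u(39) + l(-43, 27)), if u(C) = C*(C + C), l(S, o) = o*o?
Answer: 3*sqrt(419) ≈ 61.408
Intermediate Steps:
l(S, o) = o**2
u(C) = 2*C**2 (u(C) = C*(2*C) = 2*C**2)
sqrt(u(39) + l(-43, 27)) = sqrt(2*39**2 + 27**2) = sqrt(2*1521 + 729) = sqrt(3042 + 729) = sqrt(3771) = 3*sqrt(419)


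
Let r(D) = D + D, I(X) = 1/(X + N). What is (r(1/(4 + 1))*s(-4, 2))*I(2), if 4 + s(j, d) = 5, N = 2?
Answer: ⅒ ≈ 0.10000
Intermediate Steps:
s(j, d) = 1 (s(j, d) = -4 + 5 = 1)
I(X) = 1/(2 + X) (I(X) = 1/(X + 2) = 1/(2 + X))
r(D) = 2*D
(r(1/(4 + 1))*s(-4, 2))*I(2) = ((2/(4 + 1))*1)/(2 + 2) = ((2/5)*1)/4 = ((2*(⅕))*1)*(¼) = ((⅖)*1)*(¼) = (⅖)*(¼) = ⅒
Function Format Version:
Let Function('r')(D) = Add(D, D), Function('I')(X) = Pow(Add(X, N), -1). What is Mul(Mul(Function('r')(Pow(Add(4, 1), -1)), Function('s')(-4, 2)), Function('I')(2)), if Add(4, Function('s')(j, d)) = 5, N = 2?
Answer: Rational(1, 10) ≈ 0.10000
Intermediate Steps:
Function('s')(j, d) = 1 (Function('s')(j, d) = Add(-4, 5) = 1)
Function('I')(X) = Pow(Add(2, X), -1) (Function('I')(X) = Pow(Add(X, 2), -1) = Pow(Add(2, X), -1))
Function('r')(D) = Mul(2, D)
Mul(Mul(Function('r')(Pow(Add(4, 1), -1)), Function('s')(-4, 2)), Function('I')(2)) = Mul(Mul(Mul(2, Pow(Add(4, 1), -1)), 1), Pow(Add(2, 2), -1)) = Mul(Mul(Mul(2, Pow(5, -1)), 1), Pow(4, -1)) = Mul(Mul(Mul(2, Rational(1, 5)), 1), Rational(1, 4)) = Mul(Mul(Rational(2, 5), 1), Rational(1, 4)) = Mul(Rational(2, 5), Rational(1, 4)) = Rational(1, 10)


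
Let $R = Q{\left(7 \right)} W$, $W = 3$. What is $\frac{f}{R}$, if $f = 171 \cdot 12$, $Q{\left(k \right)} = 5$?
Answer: $\frac{684}{5} \approx 136.8$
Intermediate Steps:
$f = 2052$
$R = 15$ ($R = 5 \cdot 3 = 15$)
$\frac{f}{R} = \frac{2052}{15} = 2052 \cdot \frac{1}{15} = \frac{684}{5}$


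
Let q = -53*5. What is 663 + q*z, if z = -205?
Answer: 54988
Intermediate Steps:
q = -265
663 + q*z = 663 - 265*(-205) = 663 + 54325 = 54988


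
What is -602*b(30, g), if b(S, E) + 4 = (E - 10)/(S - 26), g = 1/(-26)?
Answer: 203777/52 ≈ 3918.8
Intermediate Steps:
g = -1/26 ≈ -0.038462
b(S, E) = -4 + (-10 + E)/(-26 + S) (b(S, E) = -4 + (E - 10)/(S - 26) = -4 + (-10 + E)/(-26 + S))
-602*b(30, g) = -602*(94 - 1/26 - 4*30)/(-26 + 30) = -602*(94 - 1/26 - 120)/4 = -301*(-677)/(2*26) = -602*(-677/104) = 203777/52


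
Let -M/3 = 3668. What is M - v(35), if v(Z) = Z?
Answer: -11039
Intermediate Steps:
M = -11004 (M = -3*3668 = -11004)
M - v(35) = -11004 - 1*35 = -11004 - 35 = -11039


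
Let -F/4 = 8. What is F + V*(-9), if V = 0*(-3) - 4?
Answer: 4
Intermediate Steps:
F = -32 (F = -4*8 = -32)
V = -4 (V = 0 - 4 = -4)
F + V*(-9) = -32 - 4*(-9) = -32 + 36 = 4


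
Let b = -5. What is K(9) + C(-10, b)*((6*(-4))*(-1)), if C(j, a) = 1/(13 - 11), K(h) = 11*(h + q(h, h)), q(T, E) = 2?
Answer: 133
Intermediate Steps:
K(h) = 22 + 11*h (K(h) = 11*(h + 2) = 11*(2 + h) = 22 + 11*h)
C(j, a) = ½ (C(j, a) = 1/2 = ½)
K(9) + C(-10, b)*((6*(-4))*(-1)) = (22 + 11*9) + ((6*(-4))*(-1))/2 = (22 + 99) + (-24*(-1))/2 = 121 + (½)*24 = 121 + 12 = 133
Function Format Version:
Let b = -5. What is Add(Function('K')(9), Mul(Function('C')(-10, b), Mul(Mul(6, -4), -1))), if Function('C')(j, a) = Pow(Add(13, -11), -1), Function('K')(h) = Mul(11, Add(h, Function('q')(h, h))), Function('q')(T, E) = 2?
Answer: 133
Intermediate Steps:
Function('K')(h) = Add(22, Mul(11, h)) (Function('K')(h) = Mul(11, Add(h, 2)) = Mul(11, Add(2, h)) = Add(22, Mul(11, h)))
Function('C')(j, a) = Rational(1, 2) (Function('C')(j, a) = Pow(2, -1) = Rational(1, 2))
Add(Function('K')(9), Mul(Function('C')(-10, b), Mul(Mul(6, -4), -1))) = Add(Add(22, Mul(11, 9)), Mul(Rational(1, 2), Mul(Mul(6, -4), -1))) = Add(Add(22, 99), Mul(Rational(1, 2), Mul(-24, -1))) = Add(121, Mul(Rational(1, 2), 24)) = Add(121, 12) = 133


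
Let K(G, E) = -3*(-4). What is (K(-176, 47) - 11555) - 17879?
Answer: -29422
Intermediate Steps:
K(G, E) = 12
(K(-176, 47) - 11555) - 17879 = (12 - 11555) - 17879 = -11543 - 17879 = -29422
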